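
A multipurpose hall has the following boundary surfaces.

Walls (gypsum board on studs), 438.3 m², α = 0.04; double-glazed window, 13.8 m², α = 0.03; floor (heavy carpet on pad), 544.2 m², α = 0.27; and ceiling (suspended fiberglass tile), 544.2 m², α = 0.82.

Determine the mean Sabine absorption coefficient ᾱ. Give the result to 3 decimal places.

0.397

S = Σ Sᵢ = 438.3 + 13.8 + 544.2 + 544.2 = 1540.5 m².
Σ(Sᵢαᵢ) = 438.3·0.04 + 13.8·0.03 + 544.2·0.27 + 544.2·0.82 = 611.124.
ᾱ = 611.124 / 1540.5 = 0.397.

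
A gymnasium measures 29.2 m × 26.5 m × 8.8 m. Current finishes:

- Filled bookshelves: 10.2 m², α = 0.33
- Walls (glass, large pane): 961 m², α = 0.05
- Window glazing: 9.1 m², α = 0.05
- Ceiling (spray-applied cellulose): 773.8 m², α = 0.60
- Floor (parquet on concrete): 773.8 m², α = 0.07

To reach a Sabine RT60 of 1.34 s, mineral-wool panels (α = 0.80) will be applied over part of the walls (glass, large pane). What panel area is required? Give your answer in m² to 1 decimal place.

Summing Sᵢαᵢ: 3.366 + 48.050 + 0.455 + 464.280 + 54.166 → A₁ = 570.317 sabins.
Required A₂ = 0.161·6809.44/1.34 = 818.149 sabins.
ΔA needed = 818.149 − 570.317 = 247.832 sabins.
Each m² of panel replacing the walls (glass, large pane) adds (0.80 − 0.05) = 0.75 sabins.
Area = ΔA/Δα = 247.832/0.75 = 330.4 m².

330.4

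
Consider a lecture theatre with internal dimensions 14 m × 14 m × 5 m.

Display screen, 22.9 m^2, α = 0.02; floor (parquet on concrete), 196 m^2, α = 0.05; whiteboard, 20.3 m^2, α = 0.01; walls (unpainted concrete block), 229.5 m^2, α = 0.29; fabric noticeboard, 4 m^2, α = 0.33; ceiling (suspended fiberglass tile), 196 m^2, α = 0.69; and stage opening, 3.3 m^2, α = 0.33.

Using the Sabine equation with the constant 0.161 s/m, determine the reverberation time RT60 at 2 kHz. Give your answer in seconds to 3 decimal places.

Total absorption A = 22.9·0.02 + 196·0.05 + 20.3·0.01 + 229.5·0.29 + 4·0.33 + 196·0.69 + 3.3·0.33
  = 0.458 + 9.800 + 0.203 + 66.555 + 1.320 + 135.240 + 1.089 = 214.665 m^2 sabins.
Volume V = 14 × 14 × 5 = 980 m³.
Sabine: RT60 = 0.161 × 980 / 214.665 = 0.735 s.

0.735 seconds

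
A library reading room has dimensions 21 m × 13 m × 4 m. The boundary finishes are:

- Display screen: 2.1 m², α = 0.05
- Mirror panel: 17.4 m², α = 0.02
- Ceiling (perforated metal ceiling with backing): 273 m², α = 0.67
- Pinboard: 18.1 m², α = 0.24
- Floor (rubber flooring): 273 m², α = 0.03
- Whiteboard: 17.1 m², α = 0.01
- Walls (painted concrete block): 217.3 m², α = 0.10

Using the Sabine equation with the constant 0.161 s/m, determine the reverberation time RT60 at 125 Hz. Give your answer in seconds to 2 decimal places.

0.81 sec

A = Σ Sᵢαᵢ = 2.1×0.05 + 17.4×0.02 + 273×0.67 + 18.1×0.24 + 273×0.03 + 17.1×0.01 + 217.3×0.10 = 217.798 sabins.
Room volume: 1092 m³.
RT60 = 0.161 · V / A = 0.161 × 1092 / 217.798 = 0.81 s.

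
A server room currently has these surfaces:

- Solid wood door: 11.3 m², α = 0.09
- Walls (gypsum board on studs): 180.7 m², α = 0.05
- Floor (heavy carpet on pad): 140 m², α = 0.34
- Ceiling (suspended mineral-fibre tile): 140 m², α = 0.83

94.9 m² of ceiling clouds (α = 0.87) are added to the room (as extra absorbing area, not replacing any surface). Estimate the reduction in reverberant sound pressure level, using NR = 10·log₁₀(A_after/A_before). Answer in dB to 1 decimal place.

A_before = Σ Sᵢαᵢ = 11.3×0.09 + 180.7×0.05 + 140×0.34 + 140×0.83 = 173.852 sabins.
Treatment contributes 94.9·0.87 = 82.563 sabins.
New total A_after = 256.415 sabins.
Reduction = 10 log₁₀(A_after/A_before) = 10 log₁₀(1.4749) = 1.7 dB.

1.7 dB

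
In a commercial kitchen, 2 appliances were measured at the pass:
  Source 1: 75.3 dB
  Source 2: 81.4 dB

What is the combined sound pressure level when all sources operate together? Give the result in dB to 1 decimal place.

82.4 dB

Σ 10^(Lᵢ/10) = 1.719e+08.
Back to dB: 10·log₁₀ Σ = 82.4 dB.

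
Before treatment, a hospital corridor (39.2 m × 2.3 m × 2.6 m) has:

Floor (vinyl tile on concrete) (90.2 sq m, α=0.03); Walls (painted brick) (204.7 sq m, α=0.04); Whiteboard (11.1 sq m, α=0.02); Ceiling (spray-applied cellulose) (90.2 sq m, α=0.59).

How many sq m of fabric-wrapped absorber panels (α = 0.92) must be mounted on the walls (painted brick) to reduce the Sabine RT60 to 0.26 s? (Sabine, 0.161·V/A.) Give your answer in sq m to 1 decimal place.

A₁ = Σ Sᵢαᵢ = 90.2·0.03 + 204.7·0.04 + 11.1·0.02 + 90.2·0.59 = 64.334 sabins.
Required A₂ = 0.161·234.416/0.26 = 145.158 sabins.
Absorption to add: 145.158 − 64.334 = 80.824 sabins.
Each sq m of panel replacing the walls (painted brick) adds (0.92 − 0.04) = 0.88 sabins.
Panel area = 80.824 / 0.88 = 91.8 sq m.

91.8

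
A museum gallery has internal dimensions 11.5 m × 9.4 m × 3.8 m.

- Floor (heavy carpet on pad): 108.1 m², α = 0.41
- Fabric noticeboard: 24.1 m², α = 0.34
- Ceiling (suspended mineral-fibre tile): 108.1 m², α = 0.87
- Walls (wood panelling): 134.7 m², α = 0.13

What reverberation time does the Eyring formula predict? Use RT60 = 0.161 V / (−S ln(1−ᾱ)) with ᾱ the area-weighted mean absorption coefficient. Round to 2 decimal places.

S = Σ Sᵢ = 375.0 m².
Absorption A = 108.1·0.41 + 24.1·0.34 + 108.1·0.87 + 134.7·0.13 = 164.073 sabins.
Mean coefficient ᾱ = A/S = 0.4375.
Eyring denominator: −S ln(1−ᾱ) = 215.762.
V = 11.5 × 9.4 × 3.8 = 410.78 m³.
T = 0.161·V/[−S·ln(1−ᾱ)] = 0.161·410.78/215.762 = 0.31 s.

0.31 s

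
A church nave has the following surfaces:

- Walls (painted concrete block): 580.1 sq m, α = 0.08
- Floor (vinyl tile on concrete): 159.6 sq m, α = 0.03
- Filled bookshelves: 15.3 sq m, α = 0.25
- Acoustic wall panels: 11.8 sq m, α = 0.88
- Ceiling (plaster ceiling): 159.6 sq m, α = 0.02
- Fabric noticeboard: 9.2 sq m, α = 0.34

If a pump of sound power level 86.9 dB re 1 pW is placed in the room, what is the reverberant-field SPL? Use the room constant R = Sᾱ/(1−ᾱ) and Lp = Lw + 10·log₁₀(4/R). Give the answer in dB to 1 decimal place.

A = 71.725 sabins; S = 935.6 sq m.
ᾱ = 71.725/935.6 = 0.0767; R = Sᾱ/(1−ᾱ) = 71.725/(1−0.0767) = 77.683 sq m.
Lp = Lw + 10 log₁₀(4/R) = 86.9 -12.88 = 74.0 dB.

74.0 dB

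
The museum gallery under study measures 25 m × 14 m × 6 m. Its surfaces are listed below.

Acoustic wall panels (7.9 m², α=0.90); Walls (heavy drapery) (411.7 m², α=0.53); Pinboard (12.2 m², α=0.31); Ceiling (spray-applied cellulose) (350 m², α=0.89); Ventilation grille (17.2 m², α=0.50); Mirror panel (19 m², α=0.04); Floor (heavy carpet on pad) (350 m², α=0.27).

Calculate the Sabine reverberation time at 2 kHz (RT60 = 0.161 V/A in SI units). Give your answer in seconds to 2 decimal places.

0.52 s

A = Σ Sᵢαᵢ = 7.9*0.90 + 411.7*0.53 + 12.2*0.31 + 350*0.89 + 17.2*0.50 + 19*0.04 + 350*0.27 = 644.453 sabins.
V = 25·14·6 = 2100 m³.
RT60 = 0.161 · V / A = 0.161 × 2100 / 644.453 = 0.52 s.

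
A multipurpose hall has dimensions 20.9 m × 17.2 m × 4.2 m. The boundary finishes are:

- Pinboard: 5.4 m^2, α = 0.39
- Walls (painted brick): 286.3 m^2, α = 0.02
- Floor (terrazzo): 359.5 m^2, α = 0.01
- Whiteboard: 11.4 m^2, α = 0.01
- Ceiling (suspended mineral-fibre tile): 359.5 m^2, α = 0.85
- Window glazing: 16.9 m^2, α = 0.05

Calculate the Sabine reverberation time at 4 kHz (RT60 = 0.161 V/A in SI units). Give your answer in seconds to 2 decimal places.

0.76 seconds

Equivalent absorption area: A = 5.4×0.39 + 286.3×0.02 + 359.5×0.01 + 11.4×0.01 + 359.5×0.85 + 16.9×0.05 = 317.961 m^2.
Room volume: 1509.816 m³.
RT60 = 0.161 · V / A = 0.161 × 1509.816 / 317.961 = 0.76 s.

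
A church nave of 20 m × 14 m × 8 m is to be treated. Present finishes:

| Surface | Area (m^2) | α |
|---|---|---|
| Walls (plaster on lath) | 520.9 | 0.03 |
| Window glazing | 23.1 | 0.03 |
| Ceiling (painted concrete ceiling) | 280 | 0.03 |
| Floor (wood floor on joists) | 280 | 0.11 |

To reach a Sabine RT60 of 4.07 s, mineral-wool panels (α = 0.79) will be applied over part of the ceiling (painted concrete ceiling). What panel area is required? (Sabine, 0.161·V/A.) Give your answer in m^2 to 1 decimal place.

43.5

A₁ = Σ Sᵢαᵢ = 520.9*0.03 + 23.1*0.03 + 280*0.03 + 280*0.11 = 55.520 sabins.
Required A₂ = 0.161·2240/4.07 = 88.609 sabins.
Absorption to add: 88.609 − 55.520 = 33.089 sabins.
Net gain per m^2: Δα = 0.79 − 0.03 = 0.76.
Panel area = 33.089 / 0.76 = 43.5 m^2.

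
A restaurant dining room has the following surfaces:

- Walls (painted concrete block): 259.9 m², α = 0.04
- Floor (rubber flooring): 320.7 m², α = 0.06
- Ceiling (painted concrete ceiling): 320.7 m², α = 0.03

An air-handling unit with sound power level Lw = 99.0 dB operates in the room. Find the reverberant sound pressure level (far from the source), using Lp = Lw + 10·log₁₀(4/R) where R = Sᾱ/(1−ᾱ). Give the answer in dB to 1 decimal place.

88.9 dB

Σ(Sᵢαᵢ) = 259.9·0.04 + 320.7·0.06 + 320.7·0.03 = 39.259; total area S = 901.3 m².
ᾱ = 39.259/901.3 = 0.0436; R = Sᾱ/(1−ᾱ) = 39.259/(1−0.0436) = 41.049 m².
Lp = Lw + 10 log₁₀(4/R) = 99.0 -10.11 = 88.9 dB.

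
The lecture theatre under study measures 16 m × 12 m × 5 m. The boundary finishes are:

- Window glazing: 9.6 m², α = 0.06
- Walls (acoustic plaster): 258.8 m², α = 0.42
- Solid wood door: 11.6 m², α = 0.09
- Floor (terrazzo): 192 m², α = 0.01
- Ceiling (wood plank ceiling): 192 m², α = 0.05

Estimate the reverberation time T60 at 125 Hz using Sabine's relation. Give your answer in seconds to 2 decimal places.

1.27 sec

A = Σ Sᵢαᵢ = 9.6×0.06 + 258.8×0.42 + 11.6×0.09 + 192×0.01 + 192×0.05 = 121.836 sabins.
V = 16·12·5 = 960 m³.
Sabine: RT60 = 0.161 × 960 / 121.836 = 1.27 s.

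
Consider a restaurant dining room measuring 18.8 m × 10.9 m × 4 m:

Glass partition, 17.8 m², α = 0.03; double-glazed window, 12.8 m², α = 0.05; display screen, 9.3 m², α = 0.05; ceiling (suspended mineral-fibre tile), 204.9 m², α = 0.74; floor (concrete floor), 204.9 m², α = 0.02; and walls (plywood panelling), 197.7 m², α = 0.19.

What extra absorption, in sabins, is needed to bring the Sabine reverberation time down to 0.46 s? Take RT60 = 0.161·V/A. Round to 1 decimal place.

Equivalent absorption area: A₁ = 17.8×0.03 + 12.8×0.05 + 9.3×0.05 + 204.9×0.74 + 204.9×0.02 + 197.7×0.19 = 194.926 m².
Target A₂ = 0.161·819.68/0.46 = 286.888 sabins (V = 819.68 m³).
Additional absorption ΔA = 286.888 − 194.926 = 92.0 sabins.

92.0 sabins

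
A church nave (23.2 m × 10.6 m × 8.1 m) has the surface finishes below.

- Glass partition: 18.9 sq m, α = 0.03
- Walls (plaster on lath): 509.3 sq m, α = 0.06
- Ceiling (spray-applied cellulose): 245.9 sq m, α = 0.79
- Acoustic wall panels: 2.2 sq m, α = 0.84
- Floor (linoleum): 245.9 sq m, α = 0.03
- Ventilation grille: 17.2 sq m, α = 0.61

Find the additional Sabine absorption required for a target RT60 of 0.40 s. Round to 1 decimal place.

Summing Sᵢαᵢ: 0.567 + 30.558 + 194.261 + 1.848 + 7.377 + 10.492 → A₁ = 245.103 sabins.
Target A₂ = 0.161·1991.952/0.40 = 801.761 sabins (V = 1991.952 m³).
ΔA = A₂ − A₁ = 801.761 − 245.103 = 556.7 sabins.

556.7 sabins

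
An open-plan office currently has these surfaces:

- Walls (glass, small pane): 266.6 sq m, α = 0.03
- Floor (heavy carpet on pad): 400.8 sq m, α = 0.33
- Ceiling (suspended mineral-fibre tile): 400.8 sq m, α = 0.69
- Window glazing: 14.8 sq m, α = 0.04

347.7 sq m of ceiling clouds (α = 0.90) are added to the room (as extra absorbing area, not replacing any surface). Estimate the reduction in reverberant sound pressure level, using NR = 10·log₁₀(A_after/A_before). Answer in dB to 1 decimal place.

A_before = Σ Sᵢαᵢ = 266.6·0.03 + 400.8·0.33 + 400.8·0.69 + 14.8·0.04 = 417.406 sabins.
Added absorption = 347.7 × 0.90 = 312.930 sabins.
A_after = 417.406 + 312.930 = 730.336 sabins.
Reduction = 10 log₁₀(A_after/A_before) = 10 log₁₀(1.7497) = 2.4 dB.

2.4 dB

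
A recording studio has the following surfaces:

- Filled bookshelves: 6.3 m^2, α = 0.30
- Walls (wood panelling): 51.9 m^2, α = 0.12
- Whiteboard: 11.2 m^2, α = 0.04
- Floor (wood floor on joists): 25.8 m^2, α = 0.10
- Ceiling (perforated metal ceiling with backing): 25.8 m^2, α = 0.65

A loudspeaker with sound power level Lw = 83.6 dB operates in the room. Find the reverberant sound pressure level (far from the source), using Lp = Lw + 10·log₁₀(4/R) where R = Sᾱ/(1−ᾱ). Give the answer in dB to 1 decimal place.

74.0 dB

Σ(Sᵢαᵢ) = 6.3·0.30 + 51.9·0.12 + 11.2·0.04 + 25.8·0.10 + 25.8·0.65 = 27.916; total area S = 121.0 m^2.
ᾱ = 0.2307, so room constant R = A/(1−ᾱ) = 36.288 m^2.
Lp = 83.6 + 10·log₁₀(4/36.288) = 83.6 + (-9.58) = 74.0 dB.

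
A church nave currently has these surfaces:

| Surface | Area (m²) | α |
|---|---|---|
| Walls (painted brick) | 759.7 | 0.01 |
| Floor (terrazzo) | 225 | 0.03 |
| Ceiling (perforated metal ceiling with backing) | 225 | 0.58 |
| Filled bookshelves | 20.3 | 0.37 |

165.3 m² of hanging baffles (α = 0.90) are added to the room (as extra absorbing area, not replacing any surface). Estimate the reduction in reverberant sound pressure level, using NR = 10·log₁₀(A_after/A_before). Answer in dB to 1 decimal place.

A_before = Σ Sᵢαᵢ = 759.7×0.01 + 225×0.03 + 225×0.58 + 20.3×0.37 = 152.358 sabins.
Added absorption = 165.3 × 0.90 = 148.770 sabins.
A_after = 152.358 + 148.770 = 301.128 sabins.
NR = 10·log₁₀(301.128/152.358) = 3.0 dB.

3.0 dB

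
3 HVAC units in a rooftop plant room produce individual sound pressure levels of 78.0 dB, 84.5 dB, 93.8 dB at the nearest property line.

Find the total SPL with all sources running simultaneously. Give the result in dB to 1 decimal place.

94.4 dB

Σ 10^(Lᵢ/10) = 2.744e+09.
Back to dB: 10·log₁₀ Σ = 94.4 dB.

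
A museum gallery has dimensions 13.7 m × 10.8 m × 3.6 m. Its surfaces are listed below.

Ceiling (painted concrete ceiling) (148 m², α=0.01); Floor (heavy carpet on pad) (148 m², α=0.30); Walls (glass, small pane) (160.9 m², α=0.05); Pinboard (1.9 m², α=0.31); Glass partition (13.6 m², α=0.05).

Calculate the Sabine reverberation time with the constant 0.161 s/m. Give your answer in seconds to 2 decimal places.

A = Σ Sᵢαᵢ = 148×0.01 + 148×0.30 + 160.9×0.05 + 1.9×0.31 + 13.6×0.05 = 55.194 sabins.
Volume V = 13.7 × 10.8 × 3.6 = 532.656 m³.
RT60 = 0.161 · V / A = 0.161 × 532.656 / 55.194 = 1.55 s.

1.55 seconds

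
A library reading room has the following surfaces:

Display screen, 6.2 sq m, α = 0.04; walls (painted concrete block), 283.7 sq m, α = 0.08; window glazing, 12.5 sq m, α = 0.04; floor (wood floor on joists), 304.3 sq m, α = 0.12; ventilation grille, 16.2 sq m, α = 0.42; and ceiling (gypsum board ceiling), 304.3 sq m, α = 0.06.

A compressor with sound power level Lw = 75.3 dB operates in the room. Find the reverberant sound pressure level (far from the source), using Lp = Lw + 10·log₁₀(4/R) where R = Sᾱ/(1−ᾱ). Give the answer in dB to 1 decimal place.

61.6 dB

A = 85.022 sabins; S = 927.2 sq m.
ᾱ = 0.0917, so room constant R = A/(1−ᾱ) = 93.606 sq m.
Lp = 75.3 + 10·log₁₀(4/93.606) = 75.3 + (-13.69) = 61.6 dB.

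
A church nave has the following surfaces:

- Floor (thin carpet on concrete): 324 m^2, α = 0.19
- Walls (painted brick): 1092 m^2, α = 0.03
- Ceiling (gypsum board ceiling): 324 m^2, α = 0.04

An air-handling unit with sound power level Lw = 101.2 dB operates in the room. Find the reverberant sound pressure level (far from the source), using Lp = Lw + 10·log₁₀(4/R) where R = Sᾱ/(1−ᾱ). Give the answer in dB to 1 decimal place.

A = 107.280 sabins; S = 1740.0 m^2.
ᾱ = 0.0617, so room constant R = A/(1−ᾱ) = 114.334 m^2.
Lp = 101.2 + 10·log₁₀(4/114.334) = 101.2 + (-14.56) = 86.6 dB.

86.6 dB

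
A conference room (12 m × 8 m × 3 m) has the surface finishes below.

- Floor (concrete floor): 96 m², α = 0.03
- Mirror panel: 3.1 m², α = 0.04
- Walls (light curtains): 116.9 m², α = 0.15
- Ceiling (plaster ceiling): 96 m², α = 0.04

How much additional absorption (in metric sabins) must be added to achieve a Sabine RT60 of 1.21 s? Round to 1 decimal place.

13.9 sabins

Summing Sᵢαᵢ: 2.880 + 0.124 + 17.535 + 3.840 → A₁ = 24.379 sabins.
V = 288 m³. Required absorption A₂ = 0.161 × 288 / 1.21 = 38.321 sabins.
ΔA = A₂ − A₁ = 38.321 − 24.379 = 13.9 sabins.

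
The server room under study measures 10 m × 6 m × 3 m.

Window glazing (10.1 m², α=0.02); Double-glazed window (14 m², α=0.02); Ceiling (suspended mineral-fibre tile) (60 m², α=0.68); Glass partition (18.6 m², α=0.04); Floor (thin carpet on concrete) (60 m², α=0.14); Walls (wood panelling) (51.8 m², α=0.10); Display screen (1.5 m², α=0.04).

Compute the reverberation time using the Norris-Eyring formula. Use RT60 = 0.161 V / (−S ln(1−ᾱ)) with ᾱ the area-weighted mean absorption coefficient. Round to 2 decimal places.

Total surface area S = 10.1 + 14 + 60 + 18.6 + 60 + 51.8 + 1.5 = 216.0 m².
Σ(Sᵢαᵢ) = 10.1·0.02 + 14·0.02 + 60·0.68 + 18.6·0.04 + 60·0.14 + 51.8·0.10 + 1.5·0.04 = 55.666.
Mean coefficient ᾱ = A/S = 0.2577.
Eyring denominator: −S ln(1−ᾱ) = 64.368.
V = 10 × 6 × 3 = 180 m³.
T = 0.161·V/[−S·ln(1−ᾱ)] = 0.161·180/64.368 = 0.45 s.

0.45 seconds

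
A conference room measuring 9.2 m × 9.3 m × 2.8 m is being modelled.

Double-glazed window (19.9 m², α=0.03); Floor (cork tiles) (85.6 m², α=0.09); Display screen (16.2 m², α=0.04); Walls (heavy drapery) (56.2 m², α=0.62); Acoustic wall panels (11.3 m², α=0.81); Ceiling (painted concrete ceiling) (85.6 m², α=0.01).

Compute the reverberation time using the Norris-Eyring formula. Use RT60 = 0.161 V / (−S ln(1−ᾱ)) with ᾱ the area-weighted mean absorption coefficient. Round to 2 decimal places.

0.64 s

Total surface area S = 19.9 + 85.6 + 16.2 + 56.2 + 11.3 + 85.6 = 274.8 m².
Σ(Sᵢαᵢ) = 19.9·0.03 + 85.6·0.09 + 16.2·0.04 + 56.2·0.62 + 11.3·0.81 + 85.6·0.01 = 53.802.
ᾱ = 53.802 / 274.8 = 0.1958.
−S·ln(1−ᾱ) = −274.8 × ln(1 − 0.1958) = 59.881.
V = 9.2 × 9.3 × 2.8 = 239.568 m³.
RT60 = 0.161 × 239.568 / 59.881 = 0.64 s.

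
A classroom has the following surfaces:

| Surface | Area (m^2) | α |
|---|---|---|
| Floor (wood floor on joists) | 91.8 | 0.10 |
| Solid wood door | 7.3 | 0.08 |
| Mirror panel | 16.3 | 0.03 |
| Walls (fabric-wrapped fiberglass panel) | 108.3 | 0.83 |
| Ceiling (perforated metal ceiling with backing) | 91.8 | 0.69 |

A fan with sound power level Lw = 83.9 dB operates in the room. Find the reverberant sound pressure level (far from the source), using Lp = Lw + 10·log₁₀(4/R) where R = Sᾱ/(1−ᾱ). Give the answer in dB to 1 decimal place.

A = 163.484 sabins; S = 315.5 m^2.
ᾱ = 163.484/315.5 = 0.5182; R = Sᾱ/(1−ᾱ) = 163.484/(1−0.5182) = 339.319 m^2.
Lp = 83.9 + 10·log₁₀(4/339.319) = 83.9 + (-19.29) = 64.6 dB.

64.6 dB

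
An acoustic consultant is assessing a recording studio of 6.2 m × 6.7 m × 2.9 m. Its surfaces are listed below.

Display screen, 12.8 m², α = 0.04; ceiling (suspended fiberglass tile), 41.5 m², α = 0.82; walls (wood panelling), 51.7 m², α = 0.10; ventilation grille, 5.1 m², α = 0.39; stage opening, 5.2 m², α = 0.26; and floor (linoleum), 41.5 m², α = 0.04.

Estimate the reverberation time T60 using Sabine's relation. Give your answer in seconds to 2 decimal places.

Equivalent absorption area: A = 12.8·0.04 + 41.5·0.82 + 51.7·0.10 + 5.1·0.39 + 5.2·0.26 + 41.5·0.04 = 44.713 m².
Volume V = 6.2 × 6.7 × 2.9 = 120.466 m³.
T = 0.161 V/A = 0.161·120.466/44.713 = 0.43 s.

0.43 s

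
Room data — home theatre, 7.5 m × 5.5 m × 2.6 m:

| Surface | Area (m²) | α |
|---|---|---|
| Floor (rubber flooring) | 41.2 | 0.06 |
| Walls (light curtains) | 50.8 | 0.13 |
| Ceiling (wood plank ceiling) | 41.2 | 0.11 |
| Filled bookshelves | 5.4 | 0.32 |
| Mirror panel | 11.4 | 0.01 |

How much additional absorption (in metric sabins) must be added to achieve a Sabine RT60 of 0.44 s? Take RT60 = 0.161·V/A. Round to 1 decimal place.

Total absorption A₁ = 41.2×0.06 + 50.8×0.13 + 41.2×0.11 + 5.4×0.32 + 11.4×0.01
  = 2.472 + 6.604 + 4.532 + 1.728 + 0.114 = 15.450 m² sabins.
For T = 0.44 s, need A₂ = 0.161·V/T = 0.161·107.25/0.44 = 39.244 sabins.
Shortfall: 39.244 − 15.450 = 23.8 sabins.

23.8 sabins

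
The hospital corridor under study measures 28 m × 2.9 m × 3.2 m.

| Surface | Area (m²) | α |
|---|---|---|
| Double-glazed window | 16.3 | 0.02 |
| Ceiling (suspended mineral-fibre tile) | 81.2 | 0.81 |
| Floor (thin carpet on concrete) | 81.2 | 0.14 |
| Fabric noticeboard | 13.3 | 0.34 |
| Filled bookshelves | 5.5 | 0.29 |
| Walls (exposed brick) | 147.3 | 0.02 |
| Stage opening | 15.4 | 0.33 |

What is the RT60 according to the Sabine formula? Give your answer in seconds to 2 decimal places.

Summing Sᵢαᵢ: 0.326 + 65.772 + 11.368 + 4.522 + 1.595 + 2.946 + 5.082 → A = 91.611 sabins.
Room volume: 259.84 m³.
Sabine: RT60 = 0.161 × 259.84 / 91.611 = 0.46 s.

0.46 s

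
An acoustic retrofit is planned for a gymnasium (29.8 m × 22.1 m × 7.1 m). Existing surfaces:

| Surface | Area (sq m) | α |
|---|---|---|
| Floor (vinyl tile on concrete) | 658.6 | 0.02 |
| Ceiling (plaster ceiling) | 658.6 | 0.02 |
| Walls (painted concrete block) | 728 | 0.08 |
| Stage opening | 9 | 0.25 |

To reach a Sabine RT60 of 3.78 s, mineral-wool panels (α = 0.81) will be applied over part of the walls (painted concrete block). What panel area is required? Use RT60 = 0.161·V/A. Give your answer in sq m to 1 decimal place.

153.9

Total absorption A₁ = 658.6·0.02 + 658.6·0.02 + 728·0.08 + 9·0.25
  = 13.172 + 13.172 + 58.240 + 2.250 = 86.834 sq m sabins.
V = 4675.918 m³. Target absorption A₂ = 0.161 × 4675.918 / 3.78 = 199.159 sabins.
Absorption to add: 199.159 − 86.834 = 112.325 sabins.
Each sq m of panel replacing the walls (painted concrete block) adds (0.81 − 0.08) = 0.73 sabins.
Area = ΔA/Δα = 112.325/0.73 = 153.9 sq m.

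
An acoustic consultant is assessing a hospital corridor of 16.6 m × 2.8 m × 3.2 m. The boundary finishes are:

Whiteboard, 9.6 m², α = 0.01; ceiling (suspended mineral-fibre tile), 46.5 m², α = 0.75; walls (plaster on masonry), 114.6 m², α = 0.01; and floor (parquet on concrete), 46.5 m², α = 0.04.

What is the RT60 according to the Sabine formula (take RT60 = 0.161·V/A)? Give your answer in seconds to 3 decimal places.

Total absorption A = 9.6·0.01 + 46.5·0.75 + 114.6·0.01 + 46.5·0.04
  = 0.096 + 34.875 + 1.146 + 1.860 = 37.977 m² sabins.
V = 16.6·2.8·3.2 = 148.736 m³.
RT60 = 0.161 · V / A = 0.161 × 148.736 / 37.977 = 0.631 s.

0.631 s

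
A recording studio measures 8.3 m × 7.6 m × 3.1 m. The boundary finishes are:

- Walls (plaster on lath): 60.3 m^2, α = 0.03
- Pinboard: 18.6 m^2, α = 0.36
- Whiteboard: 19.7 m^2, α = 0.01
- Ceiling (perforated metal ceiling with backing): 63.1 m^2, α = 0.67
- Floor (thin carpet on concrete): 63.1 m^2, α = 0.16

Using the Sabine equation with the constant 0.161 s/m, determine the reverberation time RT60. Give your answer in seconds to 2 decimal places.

Equivalent absorption area: A = 60.3×0.03 + 18.6×0.36 + 19.7×0.01 + 63.1×0.67 + 63.1×0.16 = 61.075 m^2.
Room volume: 195.548 m³.
Sabine: RT60 = 0.161 × 195.548 / 61.075 = 0.52 s.

0.52 s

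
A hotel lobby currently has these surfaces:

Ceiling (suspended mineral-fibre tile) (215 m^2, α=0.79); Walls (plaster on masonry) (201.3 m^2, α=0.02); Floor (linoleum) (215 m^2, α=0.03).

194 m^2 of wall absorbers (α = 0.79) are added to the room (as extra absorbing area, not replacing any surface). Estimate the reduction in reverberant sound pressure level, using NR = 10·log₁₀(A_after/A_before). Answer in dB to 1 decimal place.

2.7 dB

Total absorption A_before = 215·0.79 + 201.3·0.02 + 215·0.03
  = 169.850 + 4.026 + 6.450 = 180.326 m^2 sabins.
Added absorption = 194 × 0.79 = 153.260 sabins.
New total A_after = 333.586 sabins.
NR = 10·log₁₀(333.586/180.326) = 2.7 dB.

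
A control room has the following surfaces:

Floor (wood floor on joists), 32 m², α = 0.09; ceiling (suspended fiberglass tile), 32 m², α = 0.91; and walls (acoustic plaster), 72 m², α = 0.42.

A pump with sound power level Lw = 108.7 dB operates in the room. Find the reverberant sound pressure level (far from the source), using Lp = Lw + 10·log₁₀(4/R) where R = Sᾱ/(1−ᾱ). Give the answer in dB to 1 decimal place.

A = 62.240 sabins; S = 136.0 m².
ᾱ = 0.4576, so room constant R = A/(1−ᾱ) = 114.749 m².
Lp = 108.7 + 10·log₁₀(4/114.749) = 108.7 + (-14.58) = 94.1 dB.

94.1 dB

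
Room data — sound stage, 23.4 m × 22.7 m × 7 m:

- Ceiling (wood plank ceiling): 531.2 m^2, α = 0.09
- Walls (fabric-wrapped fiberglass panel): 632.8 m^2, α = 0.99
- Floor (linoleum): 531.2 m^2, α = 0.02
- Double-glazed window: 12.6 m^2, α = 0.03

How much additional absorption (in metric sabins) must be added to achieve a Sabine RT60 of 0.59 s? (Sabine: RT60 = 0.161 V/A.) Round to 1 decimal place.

Summing Sᵢαᵢ: 47.808 + 626.472 + 10.624 + 0.378 → A₁ = 685.282 sabins.
Target A₂ = 0.161·3718.26/0.59 = 1014.644 sabins (V = 3718.26 m³).
ΔA = A₂ − A₁ = 1014.644 − 685.282 = 329.4 sabins.

329.4 sabins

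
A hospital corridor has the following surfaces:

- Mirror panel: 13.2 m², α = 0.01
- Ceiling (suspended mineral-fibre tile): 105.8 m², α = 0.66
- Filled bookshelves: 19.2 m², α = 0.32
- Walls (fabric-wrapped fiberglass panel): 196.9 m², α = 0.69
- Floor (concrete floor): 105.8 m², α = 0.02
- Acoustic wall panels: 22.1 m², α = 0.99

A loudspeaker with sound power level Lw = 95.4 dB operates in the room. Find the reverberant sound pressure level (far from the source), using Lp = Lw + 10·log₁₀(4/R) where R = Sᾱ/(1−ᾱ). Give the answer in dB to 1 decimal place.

Σ(Sᵢαᵢ) = 13.2·0.01 + 105.8·0.66 + 19.2·0.32 + 196.9·0.69 + 105.8·0.02 + 22.1·0.99 = 235.960; total area S = 463.0 m².
ᾱ = 235.960/463.0 = 0.5096; R = Sᾱ/(1−ᾱ) = 235.960/(1−0.5096) = 481.158 m².
Lp = 95.4 + 10·log₁₀(4/481.158) = 95.4 + (-20.80) = 74.6 dB.

74.6 dB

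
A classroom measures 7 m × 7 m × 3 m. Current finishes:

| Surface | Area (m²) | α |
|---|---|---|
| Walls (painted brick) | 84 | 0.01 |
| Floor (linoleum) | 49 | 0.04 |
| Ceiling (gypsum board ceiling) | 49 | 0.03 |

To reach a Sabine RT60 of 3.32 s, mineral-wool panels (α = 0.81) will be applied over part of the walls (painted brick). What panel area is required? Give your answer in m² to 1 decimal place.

Total absorption A₁ = 84·0.01 + 49·0.04 + 49·0.03
  = 0.840 + 1.960 + 1.470 = 4.270 m² sabins.
Required A₂ = 0.161·147/3.32 = 7.129 sabins.
Absorption to add: 7.129 − 4.270 = 2.859 sabins.
Net gain per m²: Δα = 0.81 − 0.01 = 0.80.
Panel area = 2.859 / 0.80 = 3.6 m².

3.6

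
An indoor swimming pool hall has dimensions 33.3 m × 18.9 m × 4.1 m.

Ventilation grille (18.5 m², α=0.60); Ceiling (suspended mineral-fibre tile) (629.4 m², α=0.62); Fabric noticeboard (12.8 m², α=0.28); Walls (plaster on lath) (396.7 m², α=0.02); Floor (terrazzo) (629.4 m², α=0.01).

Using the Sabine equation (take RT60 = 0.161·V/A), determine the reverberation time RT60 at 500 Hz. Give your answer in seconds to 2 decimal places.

Summing Sᵢαᵢ: 11.100 + 390.228 + 3.584 + 7.934 + 6.294 → A = 419.140 sabins.
V = 33.3·18.9·4.1 = 2580.417 m³.
RT60 = 0.161 · V / A = 0.161 × 2580.417 / 419.140 = 0.99 s.

0.99 seconds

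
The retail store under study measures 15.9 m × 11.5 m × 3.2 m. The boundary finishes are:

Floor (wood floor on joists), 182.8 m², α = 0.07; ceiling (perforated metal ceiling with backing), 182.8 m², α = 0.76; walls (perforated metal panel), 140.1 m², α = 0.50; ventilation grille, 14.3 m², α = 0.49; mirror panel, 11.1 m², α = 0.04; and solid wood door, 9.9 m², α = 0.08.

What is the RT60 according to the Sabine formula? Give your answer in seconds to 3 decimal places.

0.410 sec

Equivalent absorption area: A = 182.8*0.07 + 182.8*0.76 + 140.1*0.50 + 14.3*0.49 + 11.1*0.04 + 9.9*0.08 = 230.017 m².
V = 15.9·11.5·3.2 = 585.12 m³.
T = 0.161 V/A = 0.161·585.12/230.017 = 0.410 s.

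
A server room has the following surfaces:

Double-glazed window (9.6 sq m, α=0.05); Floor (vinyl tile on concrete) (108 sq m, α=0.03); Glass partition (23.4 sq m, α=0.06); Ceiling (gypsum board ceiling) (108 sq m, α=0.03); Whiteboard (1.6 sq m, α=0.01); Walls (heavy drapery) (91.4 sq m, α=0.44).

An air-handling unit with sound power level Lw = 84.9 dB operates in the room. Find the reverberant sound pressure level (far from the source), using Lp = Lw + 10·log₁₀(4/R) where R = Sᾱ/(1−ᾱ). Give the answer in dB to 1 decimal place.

73.4 dB

A = 48.596 sabins; S = 342.0 sq m.
ᾱ = 48.596/342.0 = 0.1421; R = Sᾱ/(1−ᾱ) = 48.596/(1−0.1421) = 56.645 sq m.
Lp = Lw + 10 log₁₀(4/R) = 84.9 -11.51 = 73.4 dB.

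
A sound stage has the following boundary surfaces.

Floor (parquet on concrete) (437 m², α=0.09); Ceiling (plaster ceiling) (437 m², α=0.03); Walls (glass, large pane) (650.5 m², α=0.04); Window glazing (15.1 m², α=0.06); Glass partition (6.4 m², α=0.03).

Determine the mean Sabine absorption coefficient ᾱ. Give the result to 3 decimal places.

0.051

S = Σ Sᵢ = 437 + 437 + 650.5 + 15.1 + 6.4 = 1546.0 m².
A = 437*0.09 + 437*0.03 + 650.5*0.04 + 15.1*0.06 + 6.4*0.03 = 79.558 sabins.
ᾱ = A/S = 0.051.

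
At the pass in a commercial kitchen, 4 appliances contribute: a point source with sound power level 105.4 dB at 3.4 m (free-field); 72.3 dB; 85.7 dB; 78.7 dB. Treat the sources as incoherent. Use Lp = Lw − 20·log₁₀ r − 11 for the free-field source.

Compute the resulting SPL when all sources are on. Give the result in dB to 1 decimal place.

Source at 3.4 m: Lp = 105.4 − 20·log₁₀(3.4) − 11 = 83.8 dB.
Sum in the linear (power) domain: Σ 10^(Lᵢ/10) = 10^(83.8/10) + 10^(72.3/10) + 10^(85.7/10) + 10^(78.7/10) = 7.025e+08.
Back to dB: 10·log₁₀ Σ = 88.5 dB.

88.5 dB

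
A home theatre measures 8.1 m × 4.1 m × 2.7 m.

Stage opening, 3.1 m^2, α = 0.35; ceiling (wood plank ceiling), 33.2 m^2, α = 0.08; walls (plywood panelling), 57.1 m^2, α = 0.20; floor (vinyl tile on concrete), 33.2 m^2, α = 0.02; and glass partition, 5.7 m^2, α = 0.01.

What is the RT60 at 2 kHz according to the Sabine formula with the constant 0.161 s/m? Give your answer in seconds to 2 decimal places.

Total absorption A = 3.1·0.35 + 33.2·0.08 + 57.1·0.20 + 33.2·0.02 + 5.7·0.01
  = 1.085 + 2.656 + 11.420 + 0.664 + 0.057 = 15.882 m^2 sabins.
Volume V = 8.1 × 4.1 × 2.7 = 89.667 m³.
Sabine: RT60 = 0.161 × 89.667 / 15.882 = 0.91 s.

0.91 seconds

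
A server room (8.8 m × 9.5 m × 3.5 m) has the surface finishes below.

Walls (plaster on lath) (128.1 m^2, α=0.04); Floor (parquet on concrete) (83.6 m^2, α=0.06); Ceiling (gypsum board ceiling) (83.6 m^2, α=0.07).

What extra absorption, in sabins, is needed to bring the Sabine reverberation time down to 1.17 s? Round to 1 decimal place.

24.3 sabins

Summing Sᵢαᵢ: 5.124 + 5.016 + 5.852 → A₁ = 15.992 sabins.
V = 292.6 m³. Required absorption A₂ = 0.161 × 292.6 / 1.17 = 40.264 sabins.
Shortfall: 40.264 − 15.992 = 24.3 sabins.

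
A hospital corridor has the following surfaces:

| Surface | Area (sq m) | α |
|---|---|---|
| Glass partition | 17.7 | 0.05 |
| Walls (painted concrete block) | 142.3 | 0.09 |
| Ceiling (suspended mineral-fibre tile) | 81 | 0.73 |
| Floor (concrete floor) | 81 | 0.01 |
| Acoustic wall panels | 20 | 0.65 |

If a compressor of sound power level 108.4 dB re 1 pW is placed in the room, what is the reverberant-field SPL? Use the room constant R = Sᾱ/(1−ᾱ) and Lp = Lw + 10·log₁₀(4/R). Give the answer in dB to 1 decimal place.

93.8 dB

Σ(Sᵢαᵢ) = 17.7·0.05 + 142.3·0.09 + 81·0.73 + 81·0.01 + 20·0.65 = 86.632; total area S = 342.0 sq m.
ᾱ = 86.632/342.0 = 0.2533; R = Sᾱ/(1−ᾱ) = 86.632/(1−0.2533) = 116.020 sq m.
Lp = 108.4 + 10·log₁₀(4/116.020) = 108.4 + (-14.62) = 93.8 dB.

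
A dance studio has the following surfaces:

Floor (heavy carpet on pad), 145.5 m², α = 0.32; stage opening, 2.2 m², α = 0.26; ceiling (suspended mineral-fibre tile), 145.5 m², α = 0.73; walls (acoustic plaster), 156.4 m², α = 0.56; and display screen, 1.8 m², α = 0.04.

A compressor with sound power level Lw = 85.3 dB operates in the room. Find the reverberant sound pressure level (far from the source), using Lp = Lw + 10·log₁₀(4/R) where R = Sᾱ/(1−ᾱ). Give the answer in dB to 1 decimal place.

64.2 dB

A = 241.003 sabins; S = 451.4 m².
ᾱ = 0.5339, so room constant R = A/(1−ᾱ) = 517.063 m².
Lp = 85.3 + 10·log₁₀(4/517.063) = 85.3 + (-21.11) = 64.2 dB.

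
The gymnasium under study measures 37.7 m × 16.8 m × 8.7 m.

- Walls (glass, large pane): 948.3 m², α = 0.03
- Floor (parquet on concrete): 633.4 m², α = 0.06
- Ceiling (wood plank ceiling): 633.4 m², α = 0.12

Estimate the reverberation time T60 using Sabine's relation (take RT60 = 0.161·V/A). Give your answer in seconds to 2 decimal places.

A = Σ Sᵢαᵢ = 948.3·0.03 + 633.4·0.06 + 633.4·0.12 = 142.461 sabins.
V = 37.7·16.8·8.7 = 5510.232 m³.
T = 0.161 V/A = 0.161·5510.232/142.461 = 6.23 s.

6.23 seconds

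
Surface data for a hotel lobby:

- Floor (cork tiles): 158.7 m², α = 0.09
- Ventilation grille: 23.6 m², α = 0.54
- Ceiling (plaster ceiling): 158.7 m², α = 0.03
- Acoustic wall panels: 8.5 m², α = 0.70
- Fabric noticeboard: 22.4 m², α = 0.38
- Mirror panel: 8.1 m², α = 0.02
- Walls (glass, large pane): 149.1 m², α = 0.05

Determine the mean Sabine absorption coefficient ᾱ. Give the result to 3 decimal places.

S = Σ Sᵢ = 158.7 + 23.6 + 158.7 + 8.5 + 22.4 + 8.1 + 149.1 = 529.1 m².
Σ(Sᵢαᵢ) = 158.7*0.09 + 23.6*0.54 + 158.7*0.03 + 8.5*0.70 + 22.4*0.38 + 8.1*0.02 + 149.1*0.05 = 53.867.
ᾱ = A/S = 0.102.

0.102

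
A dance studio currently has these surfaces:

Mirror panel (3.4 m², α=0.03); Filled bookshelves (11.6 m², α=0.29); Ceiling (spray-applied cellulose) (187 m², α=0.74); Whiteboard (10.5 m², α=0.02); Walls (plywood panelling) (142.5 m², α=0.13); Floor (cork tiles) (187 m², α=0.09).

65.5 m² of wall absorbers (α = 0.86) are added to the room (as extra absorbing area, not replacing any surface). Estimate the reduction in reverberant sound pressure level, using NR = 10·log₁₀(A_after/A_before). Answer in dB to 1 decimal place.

A_before = Σ Sᵢαᵢ = 3.4×0.03 + 11.6×0.29 + 187×0.74 + 10.5×0.02 + 142.5×0.13 + 187×0.09 = 177.411 sabins.
Treatment contributes 65.5·0.86 = 56.330 sabins.
New total A_after = 233.741 sabins.
Reduction = 10 log₁₀(A_after/A_before) = 10 log₁₀(1.3175) = 1.2 dB.

1.2 dB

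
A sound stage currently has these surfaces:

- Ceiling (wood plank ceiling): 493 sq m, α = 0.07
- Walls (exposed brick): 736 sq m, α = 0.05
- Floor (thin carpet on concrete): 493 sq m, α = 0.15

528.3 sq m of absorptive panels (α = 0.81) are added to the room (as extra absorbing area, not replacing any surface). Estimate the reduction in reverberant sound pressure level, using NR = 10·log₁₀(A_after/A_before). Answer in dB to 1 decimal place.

Equivalent absorption area: A_before = 493·0.07 + 736·0.05 + 493·0.15 = 145.260 sq m.
Treatment contributes 528.3·0.81 = 427.923 sabins.
A_after = 145.260 + 427.923 = 573.183 sabins.
Reduction = 10 log₁₀(A_after/A_before) = 10 log₁₀(3.9459) = 6.0 dB.

6.0 dB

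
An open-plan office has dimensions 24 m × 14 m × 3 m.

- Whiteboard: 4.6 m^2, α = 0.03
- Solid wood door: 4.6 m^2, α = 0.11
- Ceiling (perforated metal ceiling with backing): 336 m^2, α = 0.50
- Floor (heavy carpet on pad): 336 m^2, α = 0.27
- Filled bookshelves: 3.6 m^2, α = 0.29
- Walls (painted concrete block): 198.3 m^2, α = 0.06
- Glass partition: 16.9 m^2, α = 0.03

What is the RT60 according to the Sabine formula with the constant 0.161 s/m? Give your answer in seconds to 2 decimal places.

Total absorption A = 4.6*0.03 + 4.6*0.11 + 336*0.50 + 336*0.27 + 3.6*0.29 + 198.3*0.06 + 16.9*0.03
  = 0.138 + 0.506 + 168.000 + 90.720 + 1.044 + 11.898 + 0.507 = 272.813 m^2 sabins.
Volume V = 24 × 14 × 3 = 1008 m³.
T = 0.161 V/A = 0.161·1008/272.813 = 0.59 s.

0.59 s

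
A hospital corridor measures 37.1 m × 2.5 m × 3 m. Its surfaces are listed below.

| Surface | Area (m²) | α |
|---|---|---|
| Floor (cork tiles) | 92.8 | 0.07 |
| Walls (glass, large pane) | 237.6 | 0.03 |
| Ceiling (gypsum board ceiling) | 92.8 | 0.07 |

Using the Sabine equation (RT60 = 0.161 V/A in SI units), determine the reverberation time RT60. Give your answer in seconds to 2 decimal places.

2.23 s

Equivalent absorption area: A = 92.8×0.07 + 237.6×0.03 + 92.8×0.07 = 20.120 m².
Room volume: 278.25 m³.
RT60 = 0.161 · V / A = 0.161 × 278.25 / 20.120 = 2.23 s.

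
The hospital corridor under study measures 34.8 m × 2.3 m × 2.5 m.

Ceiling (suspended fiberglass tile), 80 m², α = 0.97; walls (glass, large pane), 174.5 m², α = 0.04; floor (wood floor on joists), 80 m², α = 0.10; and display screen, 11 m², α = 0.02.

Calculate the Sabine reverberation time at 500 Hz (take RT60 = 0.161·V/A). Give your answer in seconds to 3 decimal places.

0.347 seconds

A = Σ Sᵢαᵢ = 80*0.97 + 174.5*0.04 + 80*0.10 + 11*0.02 = 92.800 sabins.
V = 34.8·2.3·2.5 = 200.1 m³.
T = 0.161 V/A = 0.161·200.1/92.800 = 0.347 s.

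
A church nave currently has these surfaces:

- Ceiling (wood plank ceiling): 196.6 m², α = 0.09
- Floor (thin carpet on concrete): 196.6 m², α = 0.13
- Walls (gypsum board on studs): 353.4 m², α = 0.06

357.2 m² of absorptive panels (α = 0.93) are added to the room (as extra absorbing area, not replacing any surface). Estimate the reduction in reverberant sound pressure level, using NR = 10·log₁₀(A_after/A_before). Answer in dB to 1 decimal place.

7.9 dB

A_before = Σ Sᵢαᵢ = 196.6·0.09 + 196.6·0.13 + 353.4·0.06 = 64.456 sabins.
Treatment contributes 357.2·0.93 = 332.196 sabins.
A_after = 64.456 + 332.196 = 396.652 sabins.
NR = 10·log₁₀(396.652/64.456) = 7.9 dB.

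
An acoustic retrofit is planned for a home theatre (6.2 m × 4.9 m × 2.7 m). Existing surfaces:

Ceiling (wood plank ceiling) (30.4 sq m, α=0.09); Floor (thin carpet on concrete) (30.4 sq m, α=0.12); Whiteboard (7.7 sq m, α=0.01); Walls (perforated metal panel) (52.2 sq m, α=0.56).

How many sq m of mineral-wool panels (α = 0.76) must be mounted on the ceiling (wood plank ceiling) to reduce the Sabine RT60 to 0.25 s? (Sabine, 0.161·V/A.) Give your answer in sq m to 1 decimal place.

25.6

Summing Sᵢαᵢ: 2.736 + 3.648 + 0.077 + 29.232 → A₁ = 35.693 sabins.
V = 82.026 m³. Target absorption A₂ = 0.161 × 82.026 / 0.25 = 52.825 sabins.
Absorption to add: 52.825 − 35.693 = 17.132 sabins.
Each sq m of panel replacing the ceiling (wood plank ceiling) adds (0.76 − 0.09) = 0.67 sabins.
Panel area = 17.132 / 0.67 = 25.6 sq m.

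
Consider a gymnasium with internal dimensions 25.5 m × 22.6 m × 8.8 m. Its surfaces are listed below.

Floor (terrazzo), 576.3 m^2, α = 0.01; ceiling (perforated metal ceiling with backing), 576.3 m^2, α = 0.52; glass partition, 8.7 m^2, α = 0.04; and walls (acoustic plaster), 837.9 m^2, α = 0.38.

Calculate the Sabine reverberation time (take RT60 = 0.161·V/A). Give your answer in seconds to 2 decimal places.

1.31 sec

A = Σ Sᵢαᵢ = 576.3*0.01 + 576.3*0.52 + 8.7*0.04 + 837.9*0.38 = 624.189 sabins.
V = 25.5·22.6·8.8 = 5071.44 m³.
T = 0.161 V/A = 0.161·5071.44/624.189 = 1.31 s.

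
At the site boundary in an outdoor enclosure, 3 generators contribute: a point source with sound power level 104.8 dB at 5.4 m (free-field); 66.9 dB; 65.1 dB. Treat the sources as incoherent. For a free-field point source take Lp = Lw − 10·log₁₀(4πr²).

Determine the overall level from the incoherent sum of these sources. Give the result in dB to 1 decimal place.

Source at 5.4 m: Lp = 104.8 − 10·log₁₀(4π·5.4²) = 104.8 − 10·log₁₀(366.435) = 79.2 dB.
Sum in the linear (power) domain: Σ 10^(Lᵢ/10) = 10^(79.2/10) + 10^(66.9/10) + 10^(65.1/10) = 9.131e+07.
L_total = 10·log₁₀(9.131e+07) = 79.6 dB.

79.6 dB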